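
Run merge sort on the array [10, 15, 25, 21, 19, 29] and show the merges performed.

Divide and conquer:
  Merge [15] + [25] -> [15, 25]
  Merge [10] + [15, 25] -> [10, 15, 25]
  Merge [19] + [29] -> [19, 29]
  Merge [21] + [19, 29] -> [19, 21, 29]
  Merge [10, 15, 25] + [19, 21, 29] -> [10, 15, 19, 21, 25, 29]


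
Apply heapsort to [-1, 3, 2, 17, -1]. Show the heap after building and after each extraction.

Build heap: [17, 3, 2, -1, -1]
Extract 17: [3, -1, 2, -1, 17]
Extract 3: [2, -1, -1, 3, 17]
Extract 2: [-1, -1, 2, 3, 17]
Extract -1: [-1, -1, 2, 3, 17]


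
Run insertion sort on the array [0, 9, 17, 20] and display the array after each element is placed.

First element 0 is already 'sorted'
Insert 9: shifted 0 elements -> [0, 9, 17, 20]
Insert 17: shifted 0 elements -> [0, 9, 17, 20]
Insert 20: shifted 0 elements -> [0, 9, 17, 20]


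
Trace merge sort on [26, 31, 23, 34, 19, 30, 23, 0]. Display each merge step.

Divide and conquer:
  Merge [26] + [31] -> [26, 31]
  Merge [23] + [34] -> [23, 34]
  Merge [26, 31] + [23, 34] -> [23, 26, 31, 34]
  Merge [19] + [30] -> [19, 30]
  Merge [23] + [0] -> [0, 23]
  Merge [19, 30] + [0, 23] -> [0, 19, 23, 30]
  Merge [23, 26, 31, 34] + [0, 19, 23, 30] -> [0, 19, 23, 23, 26, 30, 31, 34]


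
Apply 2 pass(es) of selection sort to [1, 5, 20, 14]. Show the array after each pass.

Pass 1: Select minimum 1 at index 0, swap -> [1, 5, 20, 14]
Pass 2: Select minimum 5 at index 1, swap -> [1, 5, 20, 14]


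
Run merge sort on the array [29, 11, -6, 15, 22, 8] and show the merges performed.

Divide and conquer:
  Merge [11] + [-6] -> [-6, 11]
  Merge [29] + [-6, 11] -> [-6, 11, 29]
  Merge [22] + [8] -> [8, 22]
  Merge [15] + [8, 22] -> [8, 15, 22]
  Merge [-6, 11, 29] + [8, 15, 22] -> [-6, 8, 11, 15, 22, 29]


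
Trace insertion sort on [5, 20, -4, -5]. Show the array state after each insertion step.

First element 5 is already 'sorted'
Insert 20: shifted 0 elements -> [5, 20, -4, -5]
Insert -4: shifted 2 elements -> [-4, 5, 20, -5]
Insert -5: shifted 3 elements -> [-5, -4, 5, 20]


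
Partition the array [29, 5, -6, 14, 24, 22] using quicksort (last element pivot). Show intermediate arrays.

Partition 1: pivot=22 at index 3 -> [5, -6, 14, 22, 24, 29]
Partition 2: pivot=14 at index 2 -> [5, -6, 14, 22, 24, 29]
Partition 3: pivot=-6 at index 0 -> [-6, 5, 14, 22, 24, 29]
Partition 4: pivot=29 at index 5 -> [-6, 5, 14, 22, 24, 29]


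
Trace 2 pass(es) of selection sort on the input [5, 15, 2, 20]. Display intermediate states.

Pass 1: Select minimum 2 at index 2, swap -> [2, 15, 5, 20]
Pass 2: Select minimum 5 at index 2, swap -> [2, 5, 15, 20]


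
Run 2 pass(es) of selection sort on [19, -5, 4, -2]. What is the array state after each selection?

Pass 1: Select minimum -5 at index 1, swap -> [-5, 19, 4, -2]
Pass 2: Select minimum -2 at index 3, swap -> [-5, -2, 4, 19]


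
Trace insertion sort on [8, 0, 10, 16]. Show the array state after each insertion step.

First element 8 is already 'sorted'
Insert 0: shifted 1 elements -> [0, 8, 10, 16]
Insert 10: shifted 0 elements -> [0, 8, 10, 16]
Insert 16: shifted 0 elements -> [0, 8, 10, 16]


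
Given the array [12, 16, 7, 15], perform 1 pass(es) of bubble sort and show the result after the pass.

After pass 1: [12, 7, 15, 16] (2 swaps)
Total swaps: 2


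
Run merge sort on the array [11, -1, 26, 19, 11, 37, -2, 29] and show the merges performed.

Divide and conquer:
  Merge [11] + [-1] -> [-1, 11]
  Merge [26] + [19] -> [19, 26]
  Merge [-1, 11] + [19, 26] -> [-1, 11, 19, 26]
  Merge [11] + [37] -> [11, 37]
  Merge [-2] + [29] -> [-2, 29]
  Merge [11, 37] + [-2, 29] -> [-2, 11, 29, 37]
  Merge [-1, 11, 19, 26] + [-2, 11, 29, 37] -> [-2, -1, 11, 11, 19, 26, 29, 37]


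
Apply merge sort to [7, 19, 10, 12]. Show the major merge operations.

Divide and conquer:
  Merge [7] + [19] -> [7, 19]
  Merge [10] + [12] -> [10, 12]
  Merge [7, 19] + [10, 12] -> [7, 10, 12, 19]


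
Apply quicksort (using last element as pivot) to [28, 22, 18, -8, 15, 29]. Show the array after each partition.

Partition 1: pivot=29 at index 5 -> [28, 22, 18, -8, 15, 29]
Partition 2: pivot=15 at index 1 -> [-8, 15, 18, 28, 22, 29]
Partition 3: pivot=22 at index 3 -> [-8, 15, 18, 22, 28, 29]


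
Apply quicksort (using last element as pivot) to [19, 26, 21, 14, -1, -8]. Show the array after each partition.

Partition 1: pivot=-8 at index 0 -> [-8, 26, 21, 14, -1, 19]
Partition 2: pivot=19 at index 3 -> [-8, 14, -1, 19, 21, 26]
Partition 3: pivot=-1 at index 1 -> [-8, -1, 14, 19, 21, 26]
Partition 4: pivot=26 at index 5 -> [-8, -1, 14, 19, 21, 26]


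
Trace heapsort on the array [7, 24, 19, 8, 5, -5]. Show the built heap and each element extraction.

Build heap: [24, 8, 19, 7, 5, -5]
Extract 24: [19, 8, -5, 7, 5, 24]
Extract 19: [8, 7, -5, 5, 19, 24]
Extract 8: [7, 5, -5, 8, 19, 24]
Extract 7: [5, -5, 7, 8, 19, 24]
Extract 5: [-5, 5, 7, 8, 19, 24]


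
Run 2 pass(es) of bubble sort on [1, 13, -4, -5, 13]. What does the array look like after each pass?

After pass 1: [1, -4, -5, 13, 13] (2 swaps)
After pass 2: [-4, -5, 1, 13, 13] (2 swaps)
Total swaps: 4


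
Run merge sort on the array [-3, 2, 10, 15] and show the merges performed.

Divide and conquer:
  Merge [-3] + [2] -> [-3, 2]
  Merge [10] + [15] -> [10, 15]
  Merge [-3, 2] + [10, 15] -> [-3, 2, 10, 15]


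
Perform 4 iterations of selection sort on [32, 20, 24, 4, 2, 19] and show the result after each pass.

Pass 1: Select minimum 2 at index 4, swap -> [2, 20, 24, 4, 32, 19]
Pass 2: Select minimum 4 at index 3, swap -> [2, 4, 24, 20, 32, 19]
Pass 3: Select minimum 19 at index 5, swap -> [2, 4, 19, 20, 32, 24]
Pass 4: Select minimum 20 at index 3, swap -> [2, 4, 19, 20, 32, 24]


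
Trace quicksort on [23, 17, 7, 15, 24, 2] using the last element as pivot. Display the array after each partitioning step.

Partition 1: pivot=2 at index 0 -> [2, 17, 7, 15, 24, 23]
Partition 2: pivot=23 at index 4 -> [2, 17, 7, 15, 23, 24]
Partition 3: pivot=15 at index 2 -> [2, 7, 15, 17, 23, 24]


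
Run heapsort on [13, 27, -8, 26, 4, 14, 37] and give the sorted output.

Build heap: [37, 27, 14, 26, 4, 13, -8]
Extract 37: [27, 26, 14, -8, 4, 13, 37]
Extract 27: [26, 13, 14, -8, 4, 27, 37]
Extract 26: [14, 13, 4, -8, 26, 27, 37]
Extract 14: [13, -8, 4, 14, 26, 27, 37]
Extract 13: [4, -8, 13, 14, 26, 27, 37]
Extract 4: [-8, 4, 13, 14, 26, 27, 37]


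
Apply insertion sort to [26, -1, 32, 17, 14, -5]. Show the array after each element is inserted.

First element 26 is already 'sorted'
Insert -1: shifted 1 elements -> [-1, 26, 32, 17, 14, -5]
Insert 32: shifted 0 elements -> [-1, 26, 32, 17, 14, -5]
Insert 17: shifted 2 elements -> [-1, 17, 26, 32, 14, -5]
Insert 14: shifted 3 elements -> [-1, 14, 17, 26, 32, -5]
Insert -5: shifted 5 elements -> [-5, -1, 14, 17, 26, 32]


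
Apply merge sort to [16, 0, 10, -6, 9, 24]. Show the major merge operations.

Divide and conquer:
  Merge [0] + [10] -> [0, 10]
  Merge [16] + [0, 10] -> [0, 10, 16]
  Merge [9] + [24] -> [9, 24]
  Merge [-6] + [9, 24] -> [-6, 9, 24]
  Merge [0, 10, 16] + [-6, 9, 24] -> [-6, 0, 9, 10, 16, 24]


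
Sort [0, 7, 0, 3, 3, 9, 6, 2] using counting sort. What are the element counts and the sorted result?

Count array: [2, 0, 1, 2, 0, 0, 1, 1, 0, 1]
(count[i] = number of elements equal to i)
Cumulative count: [2, 2, 3, 5, 5, 5, 6, 7, 7, 8]
Sorted: [0, 0, 2, 3, 3, 6, 7, 9]


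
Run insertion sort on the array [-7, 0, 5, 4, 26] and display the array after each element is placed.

First element -7 is already 'sorted'
Insert 0: shifted 0 elements -> [-7, 0, 5, 4, 26]
Insert 5: shifted 0 elements -> [-7, 0, 5, 4, 26]
Insert 4: shifted 1 elements -> [-7, 0, 4, 5, 26]
Insert 26: shifted 0 elements -> [-7, 0, 4, 5, 26]


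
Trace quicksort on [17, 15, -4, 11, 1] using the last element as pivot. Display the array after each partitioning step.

Partition 1: pivot=1 at index 1 -> [-4, 1, 17, 11, 15]
Partition 2: pivot=15 at index 3 -> [-4, 1, 11, 15, 17]


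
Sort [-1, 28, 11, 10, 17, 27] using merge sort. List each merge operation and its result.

Divide and conquer:
  Merge [28] + [11] -> [11, 28]
  Merge [-1] + [11, 28] -> [-1, 11, 28]
  Merge [17] + [27] -> [17, 27]
  Merge [10] + [17, 27] -> [10, 17, 27]
  Merge [-1, 11, 28] + [10, 17, 27] -> [-1, 10, 11, 17, 27, 28]


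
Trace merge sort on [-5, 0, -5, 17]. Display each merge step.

Divide and conquer:
  Merge [-5] + [0] -> [-5, 0]
  Merge [-5] + [17] -> [-5, 17]
  Merge [-5, 0] + [-5, 17] -> [-5, -5, 0, 17]


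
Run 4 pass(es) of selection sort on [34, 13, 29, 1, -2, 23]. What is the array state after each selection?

Pass 1: Select minimum -2 at index 4, swap -> [-2, 13, 29, 1, 34, 23]
Pass 2: Select minimum 1 at index 3, swap -> [-2, 1, 29, 13, 34, 23]
Pass 3: Select minimum 13 at index 3, swap -> [-2, 1, 13, 29, 34, 23]
Pass 4: Select minimum 23 at index 5, swap -> [-2, 1, 13, 23, 34, 29]


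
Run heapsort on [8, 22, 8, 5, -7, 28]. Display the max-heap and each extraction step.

Build heap: [28, 22, 8, 5, -7, 8]
Extract 28: [22, 8, 8, 5, -7, 28]
Extract 22: [8, 5, 8, -7, 22, 28]
Extract 8: [8, 5, -7, 8, 22, 28]
Extract 8: [5, -7, 8, 8, 22, 28]
Extract 5: [-7, 5, 8, 8, 22, 28]


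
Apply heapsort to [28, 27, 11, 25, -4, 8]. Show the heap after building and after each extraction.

Build heap: [28, 27, 11, 25, -4, 8]
Extract 28: [27, 25, 11, 8, -4, 28]
Extract 27: [25, 8, 11, -4, 27, 28]
Extract 25: [11, 8, -4, 25, 27, 28]
Extract 11: [8, -4, 11, 25, 27, 28]
Extract 8: [-4, 8, 11, 25, 27, 28]


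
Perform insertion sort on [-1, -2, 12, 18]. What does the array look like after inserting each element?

First element -1 is already 'sorted'
Insert -2: shifted 1 elements -> [-2, -1, 12, 18]
Insert 12: shifted 0 elements -> [-2, -1, 12, 18]
Insert 18: shifted 0 elements -> [-2, -1, 12, 18]


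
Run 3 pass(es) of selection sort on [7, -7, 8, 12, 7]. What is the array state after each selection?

Pass 1: Select minimum -7 at index 1, swap -> [-7, 7, 8, 12, 7]
Pass 2: Select minimum 7 at index 1, swap -> [-7, 7, 8, 12, 7]
Pass 3: Select minimum 7 at index 4, swap -> [-7, 7, 7, 12, 8]


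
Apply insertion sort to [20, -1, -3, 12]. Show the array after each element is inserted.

First element 20 is already 'sorted'
Insert -1: shifted 1 elements -> [-1, 20, -3, 12]
Insert -3: shifted 2 elements -> [-3, -1, 20, 12]
Insert 12: shifted 1 elements -> [-3, -1, 12, 20]


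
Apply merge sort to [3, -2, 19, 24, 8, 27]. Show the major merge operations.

Divide and conquer:
  Merge [-2] + [19] -> [-2, 19]
  Merge [3] + [-2, 19] -> [-2, 3, 19]
  Merge [8] + [27] -> [8, 27]
  Merge [24] + [8, 27] -> [8, 24, 27]
  Merge [-2, 3, 19] + [8, 24, 27] -> [-2, 3, 8, 19, 24, 27]


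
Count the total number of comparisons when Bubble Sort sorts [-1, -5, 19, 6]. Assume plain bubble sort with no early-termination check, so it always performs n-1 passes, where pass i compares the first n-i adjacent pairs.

Pass 1: compare adjacent pairs (0,1)..(2,3) = 3 comparison(s), 2 swap(s) -> [-5, -1, 6, 19]
Pass 2: compare adjacent pairs (0,1)..(1,2) = 2 comparison(s), 0 swap(s) -> [-5, -1, 6, 19]
Pass 3: compare adjacent pairs (0,1)..(0,1) = 1 comparison(s), 0 swap(s) -> [-5, -1, 6, 19]
Total comparisons: 3 + 2 + 1 = 6


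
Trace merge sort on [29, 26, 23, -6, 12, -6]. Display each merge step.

Divide and conquer:
  Merge [26] + [23] -> [23, 26]
  Merge [29] + [23, 26] -> [23, 26, 29]
  Merge [12] + [-6] -> [-6, 12]
  Merge [-6] + [-6, 12] -> [-6, -6, 12]
  Merge [23, 26, 29] + [-6, -6, 12] -> [-6, -6, 12, 23, 26, 29]


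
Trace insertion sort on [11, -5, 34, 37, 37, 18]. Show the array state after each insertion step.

First element 11 is already 'sorted'
Insert -5: shifted 1 elements -> [-5, 11, 34, 37, 37, 18]
Insert 34: shifted 0 elements -> [-5, 11, 34, 37, 37, 18]
Insert 37: shifted 0 elements -> [-5, 11, 34, 37, 37, 18]
Insert 37: shifted 0 elements -> [-5, 11, 34, 37, 37, 18]
Insert 18: shifted 3 elements -> [-5, 11, 18, 34, 37, 37]


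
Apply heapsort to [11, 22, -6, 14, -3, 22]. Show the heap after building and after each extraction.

Build heap: [22, 14, 22, 11, -3, -6]
Extract 22: [22, 14, -6, 11, -3, 22]
Extract 22: [14, 11, -6, -3, 22, 22]
Extract 14: [11, -3, -6, 14, 22, 22]
Extract 11: [-3, -6, 11, 14, 22, 22]
Extract -3: [-6, -3, 11, 14, 22, 22]


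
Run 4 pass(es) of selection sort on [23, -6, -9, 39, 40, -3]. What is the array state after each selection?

Pass 1: Select minimum -9 at index 2, swap -> [-9, -6, 23, 39, 40, -3]
Pass 2: Select minimum -6 at index 1, swap -> [-9, -6, 23, 39, 40, -3]
Pass 3: Select minimum -3 at index 5, swap -> [-9, -6, -3, 39, 40, 23]
Pass 4: Select minimum 23 at index 5, swap -> [-9, -6, -3, 23, 40, 39]


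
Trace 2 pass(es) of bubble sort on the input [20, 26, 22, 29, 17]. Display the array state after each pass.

After pass 1: [20, 22, 26, 17, 29] (2 swaps)
After pass 2: [20, 22, 17, 26, 29] (1 swaps)
Total swaps: 3


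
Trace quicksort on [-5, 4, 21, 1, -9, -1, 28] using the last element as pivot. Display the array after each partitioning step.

Partition 1: pivot=28 at index 6 -> [-5, 4, 21, 1, -9, -1, 28]
Partition 2: pivot=-1 at index 2 -> [-5, -9, -1, 1, 4, 21, 28]
Partition 3: pivot=-9 at index 0 -> [-9, -5, -1, 1, 4, 21, 28]
Partition 4: pivot=21 at index 5 -> [-9, -5, -1, 1, 4, 21, 28]
Partition 5: pivot=4 at index 4 -> [-9, -5, -1, 1, 4, 21, 28]


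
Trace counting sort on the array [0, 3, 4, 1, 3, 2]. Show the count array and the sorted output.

Count array: [1, 1, 1, 2, 1]
(count[i] = number of elements equal to i)
Cumulative count: [1, 2, 3, 5, 6]
Sorted: [0, 1, 2, 3, 3, 4]


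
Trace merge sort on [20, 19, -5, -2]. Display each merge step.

Divide and conquer:
  Merge [20] + [19] -> [19, 20]
  Merge [-5] + [-2] -> [-5, -2]
  Merge [19, 20] + [-5, -2] -> [-5, -2, 19, 20]


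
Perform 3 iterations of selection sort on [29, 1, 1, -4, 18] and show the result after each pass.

Pass 1: Select minimum -4 at index 3, swap -> [-4, 1, 1, 29, 18]
Pass 2: Select minimum 1 at index 1, swap -> [-4, 1, 1, 29, 18]
Pass 3: Select minimum 1 at index 2, swap -> [-4, 1, 1, 29, 18]


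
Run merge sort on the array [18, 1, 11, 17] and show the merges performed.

Divide and conquer:
  Merge [18] + [1] -> [1, 18]
  Merge [11] + [17] -> [11, 17]
  Merge [1, 18] + [11, 17] -> [1, 11, 17, 18]


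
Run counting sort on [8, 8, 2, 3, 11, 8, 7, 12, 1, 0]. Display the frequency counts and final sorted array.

Count array: [1, 1, 1, 1, 0, 0, 0, 1, 3, 0, 0, 1, 1]
(count[i] = number of elements equal to i)
Cumulative count: [1, 2, 3, 4, 4, 4, 4, 5, 8, 8, 8, 9, 10]
Sorted: [0, 1, 2, 3, 7, 8, 8, 8, 11, 12]


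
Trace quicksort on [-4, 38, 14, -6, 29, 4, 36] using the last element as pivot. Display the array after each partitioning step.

Partition 1: pivot=36 at index 5 -> [-4, 14, -6, 29, 4, 36, 38]
Partition 2: pivot=4 at index 2 -> [-4, -6, 4, 29, 14, 36, 38]
Partition 3: pivot=-6 at index 0 -> [-6, -4, 4, 29, 14, 36, 38]
Partition 4: pivot=14 at index 3 -> [-6, -4, 4, 14, 29, 36, 38]


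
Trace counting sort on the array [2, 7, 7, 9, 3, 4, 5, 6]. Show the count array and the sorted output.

Count array: [0, 0, 1, 1, 1, 1, 1, 2, 0, 1]
(count[i] = number of elements equal to i)
Cumulative count: [0, 0, 1, 2, 3, 4, 5, 7, 7, 8]
Sorted: [2, 3, 4, 5, 6, 7, 7, 9]


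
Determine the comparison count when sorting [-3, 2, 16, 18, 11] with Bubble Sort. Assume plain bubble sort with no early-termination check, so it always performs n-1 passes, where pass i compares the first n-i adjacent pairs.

Pass 1: compare adjacent pairs (0,1)..(3,4) = 4 comparison(s), 1 swap(s) -> [-3, 2, 16, 11, 18]
Pass 2: compare adjacent pairs (0,1)..(2,3) = 3 comparison(s), 1 swap(s) -> [-3, 2, 11, 16, 18]
Pass 3: compare adjacent pairs (0,1)..(1,2) = 2 comparison(s), 0 swap(s) -> [-3, 2, 11, 16, 18]
Pass 4: compare adjacent pairs (0,1)..(0,1) = 1 comparison(s), 0 swap(s) -> [-3, 2, 11, 16, 18]
Total comparisons: 4 + 3 + 2 + 1 = 10


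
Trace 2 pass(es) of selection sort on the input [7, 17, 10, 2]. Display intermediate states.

Pass 1: Select minimum 2 at index 3, swap -> [2, 17, 10, 7]
Pass 2: Select minimum 7 at index 3, swap -> [2, 7, 10, 17]


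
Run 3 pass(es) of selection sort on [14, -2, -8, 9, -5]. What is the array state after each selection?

Pass 1: Select minimum -8 at index 2, swap -> [-8, -2, 14, 9, -5]
Pass 2: Select minimum -5 at index 4, swap -> [-8, -5, 14, 9, -2]
Pass 3: Select minimum -2 at index 4, swap -> [-8, -5, -2, 9, 14]


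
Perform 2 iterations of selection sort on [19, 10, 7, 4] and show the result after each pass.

Pass 1: Select minimum 4 at index 3, swap -> [4, 10, 7, 19]
Pass 2: Select minimum 7 at index 2, swap -> [4, 7, 10, 19]


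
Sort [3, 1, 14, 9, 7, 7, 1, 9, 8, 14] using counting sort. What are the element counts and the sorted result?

Count array: [0, 2, 0, 1, 0, 0, 0, 2, 1, 2, 0, 0, 0, 0, 2]
(count[i] = number of elements equal to i)
Cumulative count: [0, 2, 2, 3, 3, 3, 3, 5, 6, 8, 8, 8, 8, 8, 10]
Sorted: [1, 1, 3, 7, 7, 8, 9, 9, 14, 14]


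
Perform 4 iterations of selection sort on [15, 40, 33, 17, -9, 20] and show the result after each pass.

Pass 1: Select minimum -9 at index 4, swap -> [-9, 40, 33, 17, 15, 20]
Pass 2: Select minimum 15 at index 4, swap -> [-9, 15, 33, 17, 40, 20]
Pass 3: Select minimum 17 at index 3, swap -> [-9, 15, 17, 33, 40, 20]
Pass 4: Select minimum 20 at index 5, swap -> [-9, 15, 17, 20, 40, 33]


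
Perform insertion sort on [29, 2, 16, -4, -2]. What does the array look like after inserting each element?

First element 29 is already 'sorted'
Insert 2: shifted 1 elements -> [2, 29, 16, -4, -2]
Insert 16: shifted 1 elements -> [2, 16, 29, -4, -2]
Insert -4: shifted 3 elements -> [-4, 2, 16, 29, -2]
Insert -2: shifted 3 elements -> [-4, -2, 2, 16, 29]


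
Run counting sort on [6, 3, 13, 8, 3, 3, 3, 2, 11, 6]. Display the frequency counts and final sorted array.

Count array: [0, 0, 1, 4, 0, 0, 2, 0, 1, 0, 0, 1, 0, 1]
(count[i] = number of elements equal to i)
Cumulative count: [0, 0, 1, 5, 5, 5, 7, 7, 8, 8, 8, 9, 9, 10]
Sorted: [2, 3, 3, 3, 3, 6, 6, 8, 11, 13]


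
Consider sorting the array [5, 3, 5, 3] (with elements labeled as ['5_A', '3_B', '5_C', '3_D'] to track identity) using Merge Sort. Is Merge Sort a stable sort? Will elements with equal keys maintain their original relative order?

Trace Merge Sort on the labeled array (the key is the number; the letter only tracks identity):
  Merge [5_A] + [3_B] -> [3_B, 5_A]
  Merge [5_C] + [3_D] -> [3_D, 5_C]
  Merge [3_B, 5_A] + [3_D, 5_C] -> [3_B, 3_D, 5_A, 5_C]
Final order: [3_B, 3_D, 5_A, 5_C]
Equal keys:
  value 3: originally 3_B, 3_D; after sorting 3_B, 3_D -> order preserved
  value 5: originally 5_A, 5_C; after sorting 5_A, 5_C -> order preserved
All equal keys kept their original relative order. Merge Sort is stable: when the heads of the two halves are equal the merge takes from the left half first.
Answer: Stable


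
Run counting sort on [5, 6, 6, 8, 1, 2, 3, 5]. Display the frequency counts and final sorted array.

Count array: [0, 1, 1, 1, 0, 2, 2, 0, 1]
(count[i] = number of elements equal to i)
Cumulative count: [0, 1, 2, 3, 3, 5, 7, 7, 8]
Sorted: [1, 2, 3, 5, 5, 6, 6, 8]


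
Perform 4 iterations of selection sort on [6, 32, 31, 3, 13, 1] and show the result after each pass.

Pass 1: Select minimum 1 at index 5, swap -> [1, 32, 31, 3, 13, 6]
Pass 2: Select minimum 3 at index 3, swap -> [1, 3, 31, 32, 13, 6]
Pass 3: Select minimum 6 at index 5, swap -> [1, 3, 6, 32, 13, 31]
Pass 4: Select minimum 13 at index 4, swap -> [1, 3, 6, 13, 32, 31]


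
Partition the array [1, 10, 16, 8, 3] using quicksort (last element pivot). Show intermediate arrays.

Partition 1: pivot=3 at index 1 -> [1, 3, 16, 8, 10]
Partition 2: pivot=10 at index 3 -> [1, 3, 8, 10, 16]


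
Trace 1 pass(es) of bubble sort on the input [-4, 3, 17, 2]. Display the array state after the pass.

After pass 1: [-4, 3, 2, 17] (1 swaps)
Total swaps: 1


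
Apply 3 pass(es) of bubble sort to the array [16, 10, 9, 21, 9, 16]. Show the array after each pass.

After pass 1: [10, 9, 16, 9, 16, 21] (4 swaps)
After pass 2: [9, 10, 9, 16, 16, 21] (2 swaps)
After pass 3: [9, 9, 10, 16, 16, 21] (1 swaps)
Total swaps: 7


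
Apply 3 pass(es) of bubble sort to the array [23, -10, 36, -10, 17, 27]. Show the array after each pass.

After pass 1: [-10, 23, -10, 17, 27, 36] (4 swaps)
After pass 2: [-10, -10, 17, 23, 27, 36] (2 swaps)
After pass 3: [-10, -10, 17, 23, 27, 36] (0 swaps)
Total swaps: 6


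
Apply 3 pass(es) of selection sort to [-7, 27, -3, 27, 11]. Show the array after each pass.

Pass 1: Select minimum -7 at index 0, swap -> [-7, 27, -3, 27, 11]
Pass 2: Select minimum -3 at index 2, swap -> [-7, -3, 27, 27, 11]
Pass 3: Select minimum 11 at index 4, swap -> [-7, -3, 11, 27, 27]


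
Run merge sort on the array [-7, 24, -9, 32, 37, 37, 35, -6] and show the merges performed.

Divide and conquer:
  Merge [-7] + [24] -> [-7, 24]
  Merge [-9] + [32] -> [-9, 32]
  Merge [-7, 24] + [-9, 32] -> [-9, -7, 24, 32]
  Merge [37] + [37] -> [37, 37]
  Merge [35] + [-6] -> [-6, 35]
  Merge [37, 37] + [-6, 35] -> [-6, 35, 37, 37]
  Merge [-9, -7, 24, 32] + [-6, 35, 37, 37] -> [-9, -7, -6, 24, 32, 35, 37, 37]


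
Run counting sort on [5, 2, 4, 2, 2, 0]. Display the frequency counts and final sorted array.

Count array: [1, 0, 3, 0, 1, 1]
(count[i] = number of elements equal to i)
Cumulative count: [1, 1, 4, 4, 5, 6]
Sorted: [0, 2, 2, 2, 4, 5]


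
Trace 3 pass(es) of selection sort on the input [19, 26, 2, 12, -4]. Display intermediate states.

Pass 1: Select minimum -4 at index 4, swap -> [-4, 26, 2, 12, 19]
Pass 2: Select minimum 2 at index 2, swap -> [-4, 2, 26, 12, 19]
Pass 3: Select minimum 12 at index 3, swap -> [-4, 2, 12, 26, 19]


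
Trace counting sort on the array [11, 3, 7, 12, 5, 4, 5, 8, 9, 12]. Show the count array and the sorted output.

Count array: [0, 0, 0, 1, 1, 2, 0, 1, 1, 1, 0, 1, 2]
(count[i] = number of elements equal to i)
Cumulative count: [0, 0, 0, 1, 2, 4, 4, 5, 6, 7, 7, 8, 10]
Sorted: [3, 4, 5, 5, 7, 8, 9, 11, 12, 12]


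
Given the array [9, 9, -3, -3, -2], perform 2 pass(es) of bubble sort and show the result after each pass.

After pass 1: [9, -3, -3, -2, 9] (3 swaps)
After pass 2: [-3, -3, -2, 9, 9] (3 swaps)
Total swaps: 6


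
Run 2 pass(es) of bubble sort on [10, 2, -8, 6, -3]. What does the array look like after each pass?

After pass 1: [2, -8, 6, -3, 10] (4 swaps)
After pass 2: [-8, 2, -3, 6, 10] (2 swaps)
Total swaps: 6


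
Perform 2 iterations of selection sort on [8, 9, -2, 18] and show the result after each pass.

Pass 1: Select minimum -2 at index 2, swap -> [-2, 9, 8, 18]
Pass 2: Select minimum 8 at index 2, swap -> [-2, 8, 9, 18]


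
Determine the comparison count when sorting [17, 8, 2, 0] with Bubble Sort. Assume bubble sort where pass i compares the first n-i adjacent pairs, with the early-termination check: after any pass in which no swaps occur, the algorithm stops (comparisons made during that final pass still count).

Pass 1: compare adjacent pairs (0,1)..(2,3) = 3 comparison(s), 3 swap(s) -> [8, 2, 0, 17]
Pass 2: compare adjacent pairs (0,1)..(1,2) = 2 comparison(s), 2 swap(s) -> [2, 0, 8, 17]
Pass 3: compare adjacent pairs (0,1)..(0,1) = 1 comparison(s), 1 swap(s) -> [0, 2, 8, 17]
Every pass made at least one swap, so all n-1 passes run.
Total comparisons: 3 + 2 + 1 = 6


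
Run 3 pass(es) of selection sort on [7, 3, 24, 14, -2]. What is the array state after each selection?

Pass 1: Select minimum -2 at index 4, swap -> [-2, 3, 24, 14, 7]
Pass 2: Select minimum 3 at index 1, swap -> [-2, 3, 24, 14, 7]
Pass 3: Select minimum 7 at index 4, swap -> [-2, 3, 7, 14, 24]


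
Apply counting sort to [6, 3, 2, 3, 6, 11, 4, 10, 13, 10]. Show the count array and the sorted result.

Count array: [0, 0, 1, 2, 1, 0, 2, 0, 0, 0, 2, 1, 0, 1]
(count[i] = number of elements equal to i)
Cumulative count: [0, 0, 1, 3, 4, 4, 6, 6, 6, 6, 8, 9, 9, 10]
Sorted: [2, 3, 3, 4, 6, 6, 10, 10, 11, 13]


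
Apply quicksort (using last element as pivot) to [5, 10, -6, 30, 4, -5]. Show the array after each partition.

Partition 1: pivot=-5 at index 1 -> [-6, -5, 5, 30, 4, 10]
Partition 2: pivot=10 at index 4 -> [-6, -5, 5, 4, 10, 30]
Partition 3: pivot=4 at index 2 -> [-6, -5, 4, 5, 10, 30]


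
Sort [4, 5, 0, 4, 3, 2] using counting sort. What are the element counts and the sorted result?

Count array: [1, 0, 1, 1, 2, 1]
(count[i] = number of elements equal to i)
Cumulative count: [1, 1, 2, 3, 5, 6]
Sorted: [0, 2, 3, 4, 4, 5]


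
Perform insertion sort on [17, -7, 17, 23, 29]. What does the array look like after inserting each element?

First element 17 is already 'sorted'
Insert -7: shifted 1 elements -> [-7, 17, 17, 23, 29]
Insert 17: shifted 0 elements -> [-7, 17, 17, 23, 29]
Insert 23: shifted 0 elements -> [-7, 17, 17, 23, 29]
Insert 29: shifted 0 elements -> [-7, 17, 17, 23, 29]


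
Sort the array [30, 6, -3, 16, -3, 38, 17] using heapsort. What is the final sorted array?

Build heap: [38, 16, 30, 6, -3, -3, 17]
Extract 38: [30, 16, 17, 6, -3, -3, 38]
Extract 30: [17, 16, -3, 6, -3, 30, 38]
Extract 17: [16, 6, -3, -3, 17, 30, 38]
Extract 16: [6, -3, -3, 16, 17, 30, 38]
Extract 6: [-3, -3, 6, 16, 17, 30, 38]
Extract -3: [-3, -3, 6, 16, 17, 30, 38]


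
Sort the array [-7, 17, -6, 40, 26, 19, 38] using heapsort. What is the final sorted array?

Build heap: [40, 26, 38, 17, -7, 19, -6]
Extract 40: [38, 26, 19, 17, -7, -6, 40]
Extract 38: [26, 17, 19, -6, -7, 38, 40]
Extract 26: [19, 17, -7, -6, 26, 38, 40]
Extract 19: [17, -6, -7, 19, 26, 38, 40]
Extract 17: [-6, -7, 17, 19, 26, 38, 40]
Extract -6: [-7, -6, 17, 19, 26, 38, 40]


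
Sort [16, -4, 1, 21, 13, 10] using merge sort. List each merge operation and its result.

Divide and conquer:
  Merge [-4] + [1] -> [-4, 1]
  Merge [16] + [-4, 1] -> [-4, 1, 16]
  Merge [13] + [10] -> [10, 13]
  Merge [21] + [10, 13] -> [10, 13, 21]
  Merge [-4, 1, 16] + [10, 13, 21] -> [-4, 1, 10, 13, 16, 21]


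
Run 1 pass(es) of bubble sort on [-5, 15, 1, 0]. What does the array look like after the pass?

After pass 1: [-5, 1, 0, 15] (2 swaps)
Total swaps: 2


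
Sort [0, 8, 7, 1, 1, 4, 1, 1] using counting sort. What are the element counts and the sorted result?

Count array: [1, 4, 0, 0, 1, 0, 0, 1, 1]
(count[i] = number of elements equal to i)
Cumulative count: [1, 5, 5, 5, 6, 6, 6, 7, 8]
Sorted: [0, 1, 1, 1, 1, 4, 7, 8]


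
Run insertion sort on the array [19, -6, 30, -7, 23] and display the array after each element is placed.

First element 19 is already 'sorted'
Insert -6: shifted 1 elements -> [-6, 19, 30, -7, 23]
Insert 30: shifted 0 elements -> [-6, 19, 30, -7, 23]
Insert -7: shifted 3 elements -> [-7, -6, 19, 30, 23]
Insert 23: shifted 1 elements -> [-7, -6, 19, 23, 30]


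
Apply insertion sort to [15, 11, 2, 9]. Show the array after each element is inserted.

First element 15 is already 'sorted'
Insert 11: shifted 1 elements -> [11, 15, 2, 9]
Insert 2: shifted 2 elements -> [2, 11, 15, 9]
Insert 9: shifted 2 elements -> [2, 9, 11, 15]


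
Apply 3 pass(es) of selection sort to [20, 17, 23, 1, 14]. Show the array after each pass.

Pass 1: Select minimum 1 at index 3, swap -> [1, 17, 23, 20, 14]
Pass 2: Select minimum 14 at index 4, swap -> [1, 14, 23, 20, 17]
Pass 3: Select minimum 17 at index 4, swap -> [1, 14, 17, 20, 23]


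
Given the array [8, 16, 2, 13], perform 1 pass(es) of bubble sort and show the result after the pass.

After pass 1: [8, 2, 13, 16] (2 swaps)
Total swaps: 2


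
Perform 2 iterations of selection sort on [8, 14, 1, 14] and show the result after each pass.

Pass 1: Select minimum 1 at index 2, swap -> [1, 14, 8, 14]
Pass 2: Select minimum 8 at index 2, swap -> [1, 8, 14, 14]


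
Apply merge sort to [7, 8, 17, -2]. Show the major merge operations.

Divide and conquer:
  Merge [7] + [8] -> [7, 8]
  Merge [17] + [-2] -> [-2, 17]
  Merge [7, 8] + [-2, 17] -> [-2, 7, 8, 17]


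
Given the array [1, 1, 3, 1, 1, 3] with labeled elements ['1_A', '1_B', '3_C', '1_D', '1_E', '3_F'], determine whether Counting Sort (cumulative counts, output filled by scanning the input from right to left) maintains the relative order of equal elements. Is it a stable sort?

Trace Counting Sort on the labeled array (the key is the number; the letter only tracks identity):
  Counts for values 0..3: [0, 4, 0, 2]
  Cumulative counts: [0, 4, 4, 6]
  Scan right to left: place 3_F at output index 5
  Scan right to left: place 1_E at output index 3
  Scan right to left: place 1_D at output index 2
  Scan right to left: place 3_C at output index 4
  Scan right to left: place 1_B at output index 1
  Scan right to left: place 1_A at output index 0
  Output: [1_A, 1_B, 1_D, 1_E, 3_C, 3_F]
Equal keys:
  value 1: originally 1_A, 1_B, 1_D, 1_E; after sorting 1_A, 1_B, 1_D, 1_E -> order preserved
  value 3: originally 3_C, 3_F; after sorting 3_C, 3_F -> order preserved
All equal keys kept their original relative order. Counting Sort is stable: scanning the input right to left with decreasing cumulative counts places later duplicates at later output positions.
Answer: Stable


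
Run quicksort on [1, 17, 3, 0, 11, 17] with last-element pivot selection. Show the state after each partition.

Partition 1: pivot=17 at index 5 -> [1, 17, 3, 0, 11, 17]
Partition 2: pivot=11 at index 3 -> [1, 3, 0, 11, 17, 17]
Partition 3: pivot=0 at index 0 -> [0, 3, 1, 11, 17, 17]
Partition 4: pivot=1 at index 1 -> [0, 1, 3, 11, 17, 17]


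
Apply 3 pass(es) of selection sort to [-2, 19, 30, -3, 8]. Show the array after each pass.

Pass 1: Select minimum -3 at index 3, swap -> [-3, 19, 30, -2, 8]
Pass 2: Select minimum -2 at index 3, swap -> [-3, -2, 30, 19, 8]
Pass 3: Select minimum 8 at index 4, swap -> [-3, -2, 8, 19, 30]


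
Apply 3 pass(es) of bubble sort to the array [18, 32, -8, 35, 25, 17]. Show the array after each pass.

After pass 1: [18, -8, 32, 25, 17, 35] (3 swaps)
After pass 2: [-8, 18, 25, 17, 32, 35] (3 swaps)
After pass 3: [-8, 18, 17, 25, 32, 35] (1 swaps)
Total swaps: 7


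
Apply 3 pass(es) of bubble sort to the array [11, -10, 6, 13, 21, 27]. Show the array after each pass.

After pass 1: [-10, 6, 11, 13, 21, 27] (2 swaps)
After pass 2: [-10, 6, 11, 13, 21, 27] (0 swaps)
After pass 3: [-10, 6, 11, 13, 21, 27] (0 swaps)
Total swaps: 2


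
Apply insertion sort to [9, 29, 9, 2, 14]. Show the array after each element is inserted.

First element 9 is already 'sorted'
Insert 29: shifted 0 elements -> [9, 29, 9, 2, 14]
Insert 9: shifted 1 elements -> [9, 9, 29, 2, 14]
Insert 2: shifted 3 elements -> [2, 9, 9, 29, 14]
Insert 14: shifted 1 elements -> [2, 9, 9, 14, 29]


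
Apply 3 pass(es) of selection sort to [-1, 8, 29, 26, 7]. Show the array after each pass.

Pass 1: Select minimum -1 at index 0, swap -> [-1, 8, 29, 26, 7]
Pass 2: Select minimum 7 at index 4, swap -> [-1, 7, 29, 26, 8]
Pass 3: Select minimum 8 at index 4, swap -> [-1, 7, 8, 26, 29]


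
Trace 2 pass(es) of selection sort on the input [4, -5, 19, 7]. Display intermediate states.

Pass 1: Select minimum -5 at index 1, swap -> [-5, 4, 19, 7]
Pass 2: Select minimum 4 at index 1, swap -> [-5, 4, 19, 7]


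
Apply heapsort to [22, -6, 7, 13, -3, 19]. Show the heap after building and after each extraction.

Build heap: [22, 13, 19, -6, -3, 7]
Extract 22: [19, 13, 7, -6, -3, 22]
Extract 19: [13, -3, 7, -6, 19, 22]
Extract 13: [7, -3, -6, 13, 19, 22]
Extract 7: [-3, -6, 7, 13, 19, 22]
Extract -3: [-6, -3, 7, 13, 19, 22]


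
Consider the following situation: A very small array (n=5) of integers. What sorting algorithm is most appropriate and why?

Best choice: Insertion sort
Reason: For tiny inputs the O(n^2) overhead is negligible and insertion sort has minimal constant factors


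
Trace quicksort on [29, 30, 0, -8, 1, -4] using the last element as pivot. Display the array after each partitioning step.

Partition 1: pivot=-4 at index 1 -> [-8, -4, 0, 29, 1, 30]
Partition 2: pivot=30 at index 5 -> [-8, -4, 0, 29, 1, 30]
Partition 3: pivot=1 at index 3 -> [-8, -4, 0, 1, 29, 30]


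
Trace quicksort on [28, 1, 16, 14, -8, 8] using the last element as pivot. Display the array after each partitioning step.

Partition 1: pivot=8 at index 2 -> [1, -8, 8, 14, 28, 16]
Partition 2: pivot=-8 at index 0 -> [-8, 1, 8, 14, 28, 16]
Partition 3: pivot=16 at index 4 -> [-8, 1, 8, 14, 16, 28]


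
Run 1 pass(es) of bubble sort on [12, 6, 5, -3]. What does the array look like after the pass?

After pass 1: [6, 5, -3, 12] (3 swaps)
Total swaps: 3


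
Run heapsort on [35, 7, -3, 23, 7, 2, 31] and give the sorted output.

Build heap: [35, 23, 31, 7, 7, 2, -3]
Extract 35: [31, 23, 2, 7, 7, -3, 35]
Extract 31: [23, 7, 2, -3, 7, 31, 35]
Extract 23: [7, 7, 2, -3, 23, 31, 35]
Extract 7: [7, -3, 2, 7, 23, 31, 35]
Extract 7: [2, -3, 7, 7, 23, 31, 35]
Extract 2: [-3, 2, 7, 7, 23, 31, 35]


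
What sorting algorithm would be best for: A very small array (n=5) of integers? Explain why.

Best choice: Insertion sort
Reason: For tiny inputs the O(n^2) overhead is negligible and insertion sort has minimal constant factors


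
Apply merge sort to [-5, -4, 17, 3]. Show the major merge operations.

Divide and conquer:
  Merge [-5] + [-4] -> [-5, -4]
  Merge [17] + [3] -> [3, 17]
  Merge [-5, -4] + [3, 17] -> [-5, -4, 3, 17]


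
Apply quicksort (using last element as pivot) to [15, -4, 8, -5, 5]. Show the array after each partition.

Partition 1: pivot=5 at index 2 -> [-4, -5, 5, 15, 8]
Partition 2: pivot=-5 at index 0 -> [-5, -4, 5, 15, 8]
Partition 3: pivot=8 at index 3 -> [-5, -4, 5, 8, 15]


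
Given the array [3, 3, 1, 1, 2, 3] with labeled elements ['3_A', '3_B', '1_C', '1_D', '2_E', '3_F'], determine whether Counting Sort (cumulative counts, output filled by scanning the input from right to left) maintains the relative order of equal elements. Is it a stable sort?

Trace Counting Sort on the labeled array (the key is the number; the letter only tracks identity):
  Counts for values 0..3: [0, 2, 1, 3]
  Cumulative counts: [0, 2, 3, 6]
  Scan right to left: place 3_F at output index 5
  Scan right to left: place 2_E at output index 2
  Scan right to left: place 1_D at output index 1
  Scan right to left: place 1_C at output index 0
  Scan right to left: place 3_B at output index 4
  Scan right to left: place 3_A at output index 3
  Output: [1_C, 1_D, 2_E, 3_A, 3_B, 3_F]
Equal keys:
  value 1: originally 1_C, 1_D; after sorting 1_C, 1_D -> order preserved
  value 3: originally 3_A, 3_B, 3_F; after sorting 3_A, 3_B, 3_F -> order preserved
All equal keys kept their original relative order. Counting Sort is stable: scanning the input right to left with decreasing cumulative counts places later duplicates at later output positions.
Answer: Stable


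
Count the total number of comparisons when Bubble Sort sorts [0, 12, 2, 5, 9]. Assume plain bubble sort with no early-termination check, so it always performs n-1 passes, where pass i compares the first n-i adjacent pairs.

Pass 1: compare adjacent pairs (0,1)..(3,4) = 4 comparison(s), 3 swap(s) -> [0, 2, 5, 9, 12]
Pass 2: compare adjacent pairs (0,1)..(2,3) = 3 comparison(s), 0 swap(s) -> [0, 2, 5, 9, 12]
Pass 3: compare adjacent pairs (0,1)..(1,2) = 2 comparison(s), 0 swap(s) -> [0, 2, 5, 9, 12]
Pass 4: compare adjacent pairs (0,1)..(0,1) = 1 comparison(s), 0 swap(s) -> [0, 2, 5, 9, 12]
Total comparisons: 4 + 3 + 2 + 1 = 10


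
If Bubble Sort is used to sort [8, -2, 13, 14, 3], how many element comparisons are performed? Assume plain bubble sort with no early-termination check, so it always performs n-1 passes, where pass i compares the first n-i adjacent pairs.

Pass 1: compare adjacent pairs (0,1)..(3,4) = 4 comparison(s), 2 swap(s) -> [-2, 8, 13, 3, 14]
Pass 2: compare adjacent pairs (0,1)..(2,3) = 3 comparison(s), 1 swap(s) -> [-2, 8, 3, 13, 14]
Pass 3: compare adjacent pairs (0,1)..(1,2) = 2 comparison(s), 1 swap(s) -> [-2, 3, 8, 13, 14]
Pass 4: compare adjacent pairs (0,1)..(0,1) = 1 comparison(s), 0 swap(s) -> [-2, 3, 8, 13, 14]
Total comparisons: 4 + 3 + 2 + 1 = 10


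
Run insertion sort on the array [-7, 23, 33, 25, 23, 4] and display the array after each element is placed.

First element -7 is already 'sorted'
Insert 23: shifted 0 elements -> [-7, 23, 33, 25, 23, 4]
Insert 33: shifted 0 elements -> [-7, 23, 33, 25, 23, 4]
Insert 25: shifted 1 elements -> [-7, 23, 25, 33, 23, 4]
Insert 23: shifted 2 elements -> [-7, 23, 23, 25, 33, 4]
Insert 4: shifted 4 elements -> [-7, 4, 23, 23, 25, 33]


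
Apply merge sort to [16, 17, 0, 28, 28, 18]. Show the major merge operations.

Divide and conquer:
  Merge [17] + [0] -> [0, 17]
  Merge [16] + [0, 17] -> [0, 16, 17]
  Merge [28] + [18] -> [18, 28]
  Merge [28] + [18, 28] -> [18, 28, 28]
  Merge [0, 16, 17] + [18, 28, 28] -> [0, 16, 17, 18, 28, 28]


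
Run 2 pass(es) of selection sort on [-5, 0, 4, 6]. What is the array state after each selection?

Pass 1: Select minimum -5 at index 0, swap -> [-5, 0, 4, 6]
Pass 2: Select minimum 0 at index 1, swap -> [-5, 0, 4, 6]


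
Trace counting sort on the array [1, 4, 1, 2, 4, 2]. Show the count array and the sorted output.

Count array: [0, 2, 2, 0, 2]
(count[i] = number of elements equal to i)
Cumulative count: [0, 2, 4, 4, 6]
Sorted: [1, 1, 2, 2, 4, 4]


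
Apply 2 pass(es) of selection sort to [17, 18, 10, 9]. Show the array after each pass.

Pass 1: Select minimum 9 at index 3, swap -> [9, 18, 10, 17]
Pass 2: Select minimum 10 at index 2, swap -> [9, 10, 18, 17]


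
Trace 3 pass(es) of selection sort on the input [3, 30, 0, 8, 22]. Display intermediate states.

Pass 1: Select minimum 0 at index 2, swap -> [0, 30, 3, 8, 22]
Pass 2: Select minimum 3 at index 2, swap -> [0, 3, 30, 8, 22]
Pass 3: Select minimum 8 at index 3, swap -> [0, 3, 8, 30, 22]


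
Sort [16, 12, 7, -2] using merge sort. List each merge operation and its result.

Divide and conquer:
  Merge [16] + [12] -> [12, 16]
  Merge [7] + [-2] -> [-2, 7]
  Merge [12, 16] + [-2, 7] -> [-2, 7, 12, 16]


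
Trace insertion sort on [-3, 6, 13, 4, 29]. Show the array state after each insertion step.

First element -3 is already 'sorted'
Insert 6: shifted 0 elements -> [-3, 6, 13, 4, 29]
Insert 13: shifted 0 elements -> [-3, 6, 13, 4, 29]
Insert 4: shifted 2 elements -> [-3, 4, 6, 13, 29]
Insert 29: shifted 0 elements -> [-3, 4, 6, 13, 29]


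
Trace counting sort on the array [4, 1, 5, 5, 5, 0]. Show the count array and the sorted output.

Count array: [1, 1, 0, 0, 1, 3]
(count[i] = number of elements equal to i)
Cumulative count: [1, 2, 2, 2, 3, 6]
Sorted: [0, 1, 4, 5, 5, 5]


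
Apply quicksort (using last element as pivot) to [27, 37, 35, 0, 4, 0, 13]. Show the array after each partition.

Partition 1: pivot=13 at index 3 -> [0, 4, 0, 13, 37, 35, 27]
Partition 2: pivot=0 at index 1 -> [0, 0, 4, 13, 37, 35, 27]
Partition 3: pivot=27 at index 4 -> [0, 0, 4, 13, 27, 35, 37]
Partition 4: pivot=37 at index 6 -> [0, 0, 4, 13, 27, 35, 37]


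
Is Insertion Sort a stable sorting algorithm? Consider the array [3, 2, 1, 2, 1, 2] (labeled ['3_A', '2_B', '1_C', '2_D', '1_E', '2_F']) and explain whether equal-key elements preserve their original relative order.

Trace Insertion Sort on the labeled array (the key is the number; the letter only tracks identity):
  Insert 2_B at index 0: [2_B, 3_A, 1_C, 2_D, 1_E, 2_F]
  Insert 1_C at index 0: [1_C, 2_B, 3_A, 2_D, 1_E, 2_F]
  Insert 2_D at index 2: [1_C, 2_B, 2_D, 3_A, 1_E, 2_F]
  Insert 1_E at index 1: [1_C, 1_E, 2_B, 2_D, 3_A, 2_F]
  Insert 2_F at index 4: [1_C, 1_E, 2_B, 2_D, 2_F, 3_A]
Final order: [1_C, 1_E, 2_B, 2_D, 2_F, 3_A]
Equal keys:
  value 1: originally 1_C, 1_E; after sorting 1_C, 1_E -> order preserved
  value 2: originally 2_B, 2_D, 2_F; after sorting 2_B, 2_D, 2_F -> order preserved
All equal keys kept their original relative order. Insertion Sort is stable: elements are shifted only while they are strictly greater than the key, so a key is inserted after any equal elements already placed.
Answer: Stable
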